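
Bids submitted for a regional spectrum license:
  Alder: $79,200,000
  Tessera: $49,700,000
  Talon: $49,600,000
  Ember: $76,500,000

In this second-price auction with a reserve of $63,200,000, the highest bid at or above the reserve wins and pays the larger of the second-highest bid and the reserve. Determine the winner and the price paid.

Alder pays $76,500,000

Rule: the highest bid at or above the reserve wins and pays the larger of the second-highest bid and the reserve.
Sorting bids: 79,200,000 (Alder) > 76,500,000 (Ember) > 49,700,000 (Tessera) > 49,600,000 (Talon)
Alder has the top bid at or above the reserve ($79,200,000).
Second-highest bid $76,500,000 exceeds the reserve $63,200,000 → payment $76,500,000.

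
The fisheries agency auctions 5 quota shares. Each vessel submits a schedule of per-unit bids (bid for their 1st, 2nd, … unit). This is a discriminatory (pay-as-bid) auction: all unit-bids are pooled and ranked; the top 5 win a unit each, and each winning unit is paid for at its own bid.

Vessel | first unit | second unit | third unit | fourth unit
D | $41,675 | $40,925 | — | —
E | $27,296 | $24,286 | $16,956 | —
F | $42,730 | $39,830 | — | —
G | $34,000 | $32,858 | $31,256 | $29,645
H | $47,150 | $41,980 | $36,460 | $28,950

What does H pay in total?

Merging the schedules and taking the best 5: 47,150 (H-1), 42,730 (F-1), 41,980 (H-2), 41,675 (D-1), 40,925 (D-2)
Next rejected bid: $39,830 (not a price — pay-as-bid).
H's winning unit-bids: 47,150 + 41,980 = $89,130.

H pays $89,130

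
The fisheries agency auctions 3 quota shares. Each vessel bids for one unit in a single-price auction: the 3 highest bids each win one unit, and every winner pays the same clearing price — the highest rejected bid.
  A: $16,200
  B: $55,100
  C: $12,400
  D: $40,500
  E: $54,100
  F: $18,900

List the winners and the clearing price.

B, E, D; each pays $18,900

Ordering the bids: 55,100 (B), 54,100 (E), 40,500 (D), 18,900 (F), 16,200 (A), …
The 3 highest are B, E, D.
Highest unsuccessful bid: $18,900 → clearing price.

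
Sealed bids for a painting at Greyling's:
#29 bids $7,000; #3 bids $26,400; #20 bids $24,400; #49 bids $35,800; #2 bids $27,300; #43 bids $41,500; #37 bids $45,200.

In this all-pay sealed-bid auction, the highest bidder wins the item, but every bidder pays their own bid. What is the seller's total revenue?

Total revenue: $207,600

Bids in order: 45,200 (#37) > 41,500 (#43) > 35,800 (#49) > 27,300 (#2) > 26,400 (#3) > 24,400 (#20) > …
#37 wins with the top bid; all bids are sunk regardless.
Every bidder forfeits their bid regardless of winning.
Revenue = 7,000 + 26,400 + 24,400 + 35,800 + 27,300 + 41,500 + 45,200 = $207,600.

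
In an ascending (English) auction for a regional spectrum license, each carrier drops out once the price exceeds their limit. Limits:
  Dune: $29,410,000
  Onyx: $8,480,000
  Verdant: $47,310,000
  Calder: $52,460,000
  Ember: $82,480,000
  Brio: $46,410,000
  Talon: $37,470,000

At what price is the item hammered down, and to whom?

Ember wins at $52,460,000

Limits ranked: 82,480,000 (Ember) > 52,460,000 (Calder) > 47,310,000 (Verdant) > 46,410,000 (Brio) > 37,470,000 (Talon) > 29,410,000 (Dune) > …
Bidding ends when Calder exits at $52,460,000; Ember takes it.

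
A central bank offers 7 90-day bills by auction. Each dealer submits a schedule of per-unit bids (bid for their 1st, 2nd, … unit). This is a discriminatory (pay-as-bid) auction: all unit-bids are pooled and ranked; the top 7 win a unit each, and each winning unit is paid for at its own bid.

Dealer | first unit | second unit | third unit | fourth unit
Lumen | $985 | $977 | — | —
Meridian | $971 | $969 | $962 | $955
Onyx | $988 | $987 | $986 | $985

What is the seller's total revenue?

Total revenue: $6,879

Merging the schedules and taking the best 7: 988 (Onyx-1), 987 (Onyx-2), 986 (Onyx-3), 985 (Lumen-1), 985 (Onyx-4), 977 (Lumen-2), 971 (Meridian-1)
Next rejected bid: $969 (not a price — pay-as-bid).
Each winning unit pays its own bid.
Revenue = 988 + 987 + 986 + 985 + 985 + 977 + 971 = $6,879.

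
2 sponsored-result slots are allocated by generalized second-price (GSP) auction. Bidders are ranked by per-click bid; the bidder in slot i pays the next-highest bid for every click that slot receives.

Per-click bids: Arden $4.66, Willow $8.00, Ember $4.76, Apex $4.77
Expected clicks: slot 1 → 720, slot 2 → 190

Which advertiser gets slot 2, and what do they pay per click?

Ranked by bid: $8.00 (Willow) > $4.77 (Apex) > $4.76 (Ember) > …
Slot 2 goes to the second-ranked bidder, Apex, who pays the next bid down: $4.76/click.

Apex; $4.76 per click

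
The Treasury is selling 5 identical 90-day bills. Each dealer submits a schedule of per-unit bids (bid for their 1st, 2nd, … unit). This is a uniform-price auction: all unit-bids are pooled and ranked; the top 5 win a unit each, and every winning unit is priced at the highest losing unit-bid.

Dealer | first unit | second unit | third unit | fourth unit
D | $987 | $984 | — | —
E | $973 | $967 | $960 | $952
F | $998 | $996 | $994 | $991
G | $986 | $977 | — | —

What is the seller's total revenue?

Total revenue: $4,930

Merging the schedules and taking the best 5: 998 (F-1), 996 (F-2), 994 (F-3), 991 (F-4), 987 (D-1)
The (k+1)-th unit-bid is $986.
Allocation: D 1, F 4. Every unit priced at $986.
Revenue = 5 × 986 = $4,930.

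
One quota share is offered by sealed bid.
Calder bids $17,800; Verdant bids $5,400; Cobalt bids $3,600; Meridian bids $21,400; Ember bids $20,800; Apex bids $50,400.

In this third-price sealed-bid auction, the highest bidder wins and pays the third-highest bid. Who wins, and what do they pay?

Apex pays $20,800

Bids ranked: 50,400 (Apex) > 21,400 (Meridian) > 20,800 (Ember) > 17,800 (Calder) > 5,400 (Verdant) > 3,600 (Cobalt)
Apex wins; payment is bid #3 in the ranking = $20,800.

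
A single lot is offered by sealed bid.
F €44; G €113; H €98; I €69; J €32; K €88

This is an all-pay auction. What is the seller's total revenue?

Bids ranked: 113 (G) > 98 (H) > 88 (K) > 69 (I) > 44 (F) > 32 (J)
Every bidder forfeits their bid regardless of winning.
Revenue = 44 + 113 + 98 + 69 + 32 + 88 = €444.

Total revenue: €444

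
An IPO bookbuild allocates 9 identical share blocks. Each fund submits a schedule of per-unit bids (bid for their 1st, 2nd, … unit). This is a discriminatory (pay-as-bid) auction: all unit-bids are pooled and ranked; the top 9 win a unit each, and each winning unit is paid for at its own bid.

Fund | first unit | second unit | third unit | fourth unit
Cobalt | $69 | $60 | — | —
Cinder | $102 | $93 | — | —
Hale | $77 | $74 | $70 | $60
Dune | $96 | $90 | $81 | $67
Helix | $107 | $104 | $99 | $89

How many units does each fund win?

All unit-bids, highest first — top 9: 107 (Helix-1), 104 (Helix-2), 102 (Cinder-1), 99 (Helix-3), 96 (Dune-1), 93 (Cinder-2), 90 (Dune-2), 89 (Helix-4), 81 (Dune-3)
Next rejected bid: $77 (not a price — pay-as-bid).
Allocation: Cinder 2, Dune 3, Helix 4.

Cinder 2, Dune 3, Helix 4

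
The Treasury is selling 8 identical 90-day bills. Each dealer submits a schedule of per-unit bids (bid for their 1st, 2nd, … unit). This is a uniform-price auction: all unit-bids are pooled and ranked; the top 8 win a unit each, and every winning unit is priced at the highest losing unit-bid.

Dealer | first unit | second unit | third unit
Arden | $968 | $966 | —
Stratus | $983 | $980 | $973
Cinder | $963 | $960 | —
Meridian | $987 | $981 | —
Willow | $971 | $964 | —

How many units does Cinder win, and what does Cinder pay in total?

Cinder: 0 units, pays $0

Pooled unit-bids ranked (top 8): 987 (Meridian-1), 983 (Stratus-1), 981 (Meridian-2), 980 (Stratus-2), 973 (Stratus-3), 971 (Willow-1), 968 (Arden-1), 966 (Arden-2)
The (k+1)-th unit-bid is $964.
Cinder wins 0 unit(s) at $964 each.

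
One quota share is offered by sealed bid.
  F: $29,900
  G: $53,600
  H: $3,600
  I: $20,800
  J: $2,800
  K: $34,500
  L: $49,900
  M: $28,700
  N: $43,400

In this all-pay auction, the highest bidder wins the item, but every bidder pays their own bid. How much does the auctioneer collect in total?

Total revenue: $267,200

Sorting bids: 53,600 (G) > 49,900 (L) > 43,400 (N) > 34,500 (K) > 29,900 (F) > 28,700 (M) > …
G wins with the top bid; all bids are sunk regardless.
Every bidder forfeits their bid regardless of winning.
Revenue = 29,900 + 53,600 + 3,600 + 20,800 + 2,800 + 34,500 + 49,900 + 28,700 + 43,400 = $267,200.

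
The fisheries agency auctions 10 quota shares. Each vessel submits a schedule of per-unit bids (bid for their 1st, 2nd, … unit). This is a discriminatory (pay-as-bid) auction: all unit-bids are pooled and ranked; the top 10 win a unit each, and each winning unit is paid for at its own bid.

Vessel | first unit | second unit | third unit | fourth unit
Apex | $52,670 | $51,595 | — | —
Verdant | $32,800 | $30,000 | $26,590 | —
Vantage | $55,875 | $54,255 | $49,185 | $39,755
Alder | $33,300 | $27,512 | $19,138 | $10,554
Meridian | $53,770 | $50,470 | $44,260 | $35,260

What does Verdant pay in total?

Verdant pays $0

Merging the schedules and taking the best 10: 55,875 (Vantage-1), 54,255 (Vantage-2), 53,770 (Meridian-1), 52,670 (Apex-1), 51,595 (Apex-2), 50,470 (Meridian-2), 49,185 (Vantage-3), 44,260 (Meridian-3), 39,755 (Vantage-4), 35,260 (Meridian-4)
Next rejected bid: $33,300 (not a price — pay-as-bid).
Verdant wins no units.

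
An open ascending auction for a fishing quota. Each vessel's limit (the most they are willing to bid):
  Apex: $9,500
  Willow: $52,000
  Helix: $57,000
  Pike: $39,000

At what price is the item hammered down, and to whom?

Helix wins at $52,000

Limits ranked: 57,000 (Helix) > 52,000 (Willow) > 39,000 (Pike) > 9,500 (Apex)
Willow is the last rival to drop out, at $52,000; Helix remains and wins at that price.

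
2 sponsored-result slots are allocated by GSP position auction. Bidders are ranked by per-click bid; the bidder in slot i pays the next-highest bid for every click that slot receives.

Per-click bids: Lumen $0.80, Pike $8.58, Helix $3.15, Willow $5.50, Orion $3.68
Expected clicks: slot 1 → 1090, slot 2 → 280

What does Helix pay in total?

Ranked by bid: $8.58 (Pike) > $5.50 (Willow) > $3.68 (Orion) > …
Helix ranks below slot 2 → no slot, pays nothing.

Helix pays $0.00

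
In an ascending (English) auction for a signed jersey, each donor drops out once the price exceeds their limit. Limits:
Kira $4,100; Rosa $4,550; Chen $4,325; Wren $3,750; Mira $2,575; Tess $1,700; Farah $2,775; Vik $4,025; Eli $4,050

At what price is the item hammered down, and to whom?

Rosa wins at $4,325

Rule: the price rises until one bidder remains; the winner pays the price at which the last rival dropped out.
Limits ranked: 4,550 (Rosa) > 4,325 (Chen) > 4,100 (Kira) > 4,050 (Eli) > 4,025 (Vik) > 3,750 (Wren) > …
Chen is the last rival to drop out, at $4,325; Rosa remains and wins at that price.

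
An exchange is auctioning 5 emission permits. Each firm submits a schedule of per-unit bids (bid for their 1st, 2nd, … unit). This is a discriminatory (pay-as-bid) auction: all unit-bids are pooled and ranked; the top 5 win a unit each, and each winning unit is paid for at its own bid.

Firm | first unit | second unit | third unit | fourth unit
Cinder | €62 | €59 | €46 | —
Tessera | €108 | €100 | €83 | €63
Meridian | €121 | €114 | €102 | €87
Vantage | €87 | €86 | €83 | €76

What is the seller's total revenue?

Total revenue: €545

Merging the schedules and taking the best 5: 121 (Meridian-1), 114 (Meridian-2), 108 (Tessera-1), 102 (Meridian-3), 100 (Tessera-2)
Next rejected bid: €87 (not a price — pay-as-bid).
Each winning unit pays its own bid.
Revenue = 121 + 114 + 108 + 102 + 100 = €545.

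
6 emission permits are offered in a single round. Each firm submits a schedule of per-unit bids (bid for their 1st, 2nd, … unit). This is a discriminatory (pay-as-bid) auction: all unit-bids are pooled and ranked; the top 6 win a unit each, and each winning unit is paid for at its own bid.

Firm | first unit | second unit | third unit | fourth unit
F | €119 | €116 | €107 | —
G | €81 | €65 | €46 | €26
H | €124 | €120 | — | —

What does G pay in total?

G pays €81

Pooled unit-bids ranked (top 6): 124 (H-1), 120 (H-2), 119 (F-1), 116 (F-2), 107 (F-3), 81 (G-1)
Next rejected bid: €65 (not a price — pay-as-bid).
G's winning unit-bids: 81 = €81.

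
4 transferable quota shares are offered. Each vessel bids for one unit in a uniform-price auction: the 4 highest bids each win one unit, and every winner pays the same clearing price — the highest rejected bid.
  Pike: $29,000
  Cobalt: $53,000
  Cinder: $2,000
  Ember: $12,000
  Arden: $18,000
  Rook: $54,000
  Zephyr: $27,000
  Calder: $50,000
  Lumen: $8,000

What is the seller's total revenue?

Sorting: 54,000 (Rook), 53,000 (Cobalt), 50,000 (Calder), 29,000 (Pike), 27,000 (Zephyr), 18,000 (Arden), …
Winners (4 units): Rook, Cobalt, Calder, Pike.
Highest unsuccessful bid: $27,000 → clearing price.
Total revenue = 4 × $27,000 = $108,000.

Total revenue: $108,000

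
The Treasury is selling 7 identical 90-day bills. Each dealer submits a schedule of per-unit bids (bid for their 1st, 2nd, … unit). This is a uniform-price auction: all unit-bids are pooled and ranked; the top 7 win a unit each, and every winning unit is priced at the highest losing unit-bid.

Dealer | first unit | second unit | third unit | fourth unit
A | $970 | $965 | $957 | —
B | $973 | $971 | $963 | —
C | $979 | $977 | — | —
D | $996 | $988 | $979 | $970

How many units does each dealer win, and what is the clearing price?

Pooled unit-bids ranked (top 7): 996 (D-1), 988 (D-2), 979 (C-1), 979 (D-3), 977 (C-2), 973 (B-1), 971 (B-2)
First bid not allocated: $970.
Allocation: B 2, C 2, D 3.

B 2, C 2, D 3; clearing price $970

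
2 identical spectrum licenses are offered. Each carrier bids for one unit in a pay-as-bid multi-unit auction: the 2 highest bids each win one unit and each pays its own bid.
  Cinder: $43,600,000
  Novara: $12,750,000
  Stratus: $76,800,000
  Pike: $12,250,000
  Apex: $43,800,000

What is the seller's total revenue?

Total revenue: $120,600,000

Bids ranked high→low: 76,800,000 (Stratus), 43,800,000 (Apex), 43,600,000 (Cinder), 12,750,000 (Novara), …
The 2 highest are Stratus, Apex.
Total revenue = 76,800,000 + 43,800,000 = $120,600,000.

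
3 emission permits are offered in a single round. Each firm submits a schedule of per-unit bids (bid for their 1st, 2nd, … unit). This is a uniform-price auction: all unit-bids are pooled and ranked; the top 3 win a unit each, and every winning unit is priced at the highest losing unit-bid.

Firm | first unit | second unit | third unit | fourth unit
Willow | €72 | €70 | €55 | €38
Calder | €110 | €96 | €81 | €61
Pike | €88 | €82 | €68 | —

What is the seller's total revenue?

Total revenue: €246

All unit-bids, highest first — top 3: 110 (Calder-1), 96 (Calder-2), 88 (Pike-1)
The (k+1)-th unit-bid is €82.
Allocation: Calder 2, Pike 1. Every unit priced at €82.
Revenue = 3 × 82 = €246.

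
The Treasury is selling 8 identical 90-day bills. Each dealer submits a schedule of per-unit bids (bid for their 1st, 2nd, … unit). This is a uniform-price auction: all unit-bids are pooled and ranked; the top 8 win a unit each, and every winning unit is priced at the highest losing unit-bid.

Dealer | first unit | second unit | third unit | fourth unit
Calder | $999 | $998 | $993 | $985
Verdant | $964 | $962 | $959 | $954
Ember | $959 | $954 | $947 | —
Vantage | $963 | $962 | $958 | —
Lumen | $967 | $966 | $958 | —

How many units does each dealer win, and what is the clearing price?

Calder 4, Lumen 2, Vantage 1, Verdant 1; clearing price $962

All unit-bids, highest first — top 8: 999 (Calder-1), 998 (Calder-2), 993 (Calder-3), 985 (Calder-4), 967 (Lumen-1), 966 (Lumen-2), 964 (Verdant-1), 963 (Vantage-1)
The (k+1)-th unit-bid is $962.
Allocation: Calder 4, Lumen 2, Vantage 1, Verdant 1.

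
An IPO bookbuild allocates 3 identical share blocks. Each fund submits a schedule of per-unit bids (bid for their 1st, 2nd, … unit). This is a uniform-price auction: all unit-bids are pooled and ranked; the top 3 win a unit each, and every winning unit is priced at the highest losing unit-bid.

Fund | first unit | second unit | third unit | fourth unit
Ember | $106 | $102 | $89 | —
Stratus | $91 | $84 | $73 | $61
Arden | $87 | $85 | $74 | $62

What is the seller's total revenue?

Total revenue: $267

Merging the schedules and taking the best 3: 106 (Ember-1), 102 (Ember-2), 91 (Stratus-1)
First bid not allocated: $89.
Allocation: Ember 2, Stratus 1. Every unit priced at $89.
Revenue = 3 × 89 = $267.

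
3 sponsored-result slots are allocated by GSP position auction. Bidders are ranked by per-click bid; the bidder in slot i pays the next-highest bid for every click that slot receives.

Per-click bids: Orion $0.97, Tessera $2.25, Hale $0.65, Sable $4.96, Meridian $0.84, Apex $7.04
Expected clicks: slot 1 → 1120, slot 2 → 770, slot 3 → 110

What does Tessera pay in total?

Tessera pays $106.70

Sorting advertisers: $7.04 (Apex) > $4.96 (Sable) > $2.25 (Tessera) > $0.97 (Orion) > …
Tessera holds slot 3 → pays next bid $0.97 × 110 clicks = $106.70.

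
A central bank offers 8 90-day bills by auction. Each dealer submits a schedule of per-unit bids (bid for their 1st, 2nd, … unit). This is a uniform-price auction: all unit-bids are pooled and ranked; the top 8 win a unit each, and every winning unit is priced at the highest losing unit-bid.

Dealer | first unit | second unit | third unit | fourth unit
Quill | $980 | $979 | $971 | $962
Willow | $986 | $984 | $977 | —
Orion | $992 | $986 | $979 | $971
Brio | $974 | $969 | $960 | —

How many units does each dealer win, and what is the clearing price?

Pooled unit-bids ranked (top 8): 992 (Orion-1), 986 (Willow-1), 986 (Orion-2), 984 (Willow-2), 980 (Quill-1), 979 (Quill-2), 979 (Orion-3), 977 (Willow-3)
First bid not allocated: $974.
Allocation: Orion 3, Quill 2, Willow 3.

Orion 3, Quill 2, Willow 3; clearing price $974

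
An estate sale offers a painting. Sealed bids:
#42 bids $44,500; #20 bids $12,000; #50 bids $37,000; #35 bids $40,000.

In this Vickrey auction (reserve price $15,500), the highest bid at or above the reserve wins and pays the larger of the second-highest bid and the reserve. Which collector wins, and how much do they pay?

#42 pays $40,000

Bids ranked: 44,500 (#42) > 40,000 (#35) > 37,000 (#50) > 12,000 (#20)
#42 has the top bid at or above the reserve ($44,500).
max(second-highest $40,000, reserve $15,500) = $40,000; the reserve does not bind.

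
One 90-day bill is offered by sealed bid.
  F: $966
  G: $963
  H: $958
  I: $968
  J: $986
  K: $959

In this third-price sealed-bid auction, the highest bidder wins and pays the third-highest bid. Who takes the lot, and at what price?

J pays $966

Third-price sealed-bid auction: the highest bidder wins and pays the third-highest bid.
Bids in order: 986 (J) > 968 (I) > 966 (F) > 963 (G) > 959 (K) > 958 (H)
J wins; payment is bid #3 in the ranking = $966.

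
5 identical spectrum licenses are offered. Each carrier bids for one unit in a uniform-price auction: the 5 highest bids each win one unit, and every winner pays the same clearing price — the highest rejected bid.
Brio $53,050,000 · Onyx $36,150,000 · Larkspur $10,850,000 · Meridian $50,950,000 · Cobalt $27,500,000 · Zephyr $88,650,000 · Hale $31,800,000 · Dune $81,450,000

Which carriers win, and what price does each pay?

Bids ranked high→low: 88,650,000 (Zephyr), 81,450,000 (Dune), 53,050,000 (Brio), 50,950,000 (Meridian), 36,150,000 (Onyx), 31,800,000 (Hale), 27,500,000 (Cobalt), …
Winners (5 units): Zephyr, Dune, Brio, Meridian, Onyx.
Clearing price = highest rejected bid = $31,800,000.

Zephyr, Dune, Brio, Meridian, Onyx; each pays $31,800,000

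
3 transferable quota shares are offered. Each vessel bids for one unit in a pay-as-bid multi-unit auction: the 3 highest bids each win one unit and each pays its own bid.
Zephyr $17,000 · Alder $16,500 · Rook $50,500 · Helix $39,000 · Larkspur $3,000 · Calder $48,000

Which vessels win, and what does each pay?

Bids ranked high→low: 50,500 (Rook), 48,000 (Calder), 39,000 (Helix), 17,000 (Zephyr), 16,500 (Alder), …
Top 3: Rook, Calder, Helix.
Each winner pays its own bid: Rook $50,500, Calder $48,000, Helix $39,000.

Rook $50,500, Calder $48,000, Helix $39,000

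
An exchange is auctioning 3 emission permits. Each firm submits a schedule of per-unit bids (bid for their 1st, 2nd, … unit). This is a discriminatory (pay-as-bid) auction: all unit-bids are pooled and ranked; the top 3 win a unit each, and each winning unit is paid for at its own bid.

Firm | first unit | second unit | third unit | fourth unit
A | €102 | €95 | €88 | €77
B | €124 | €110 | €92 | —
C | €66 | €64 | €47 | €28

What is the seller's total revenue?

Merging the schedules and taking the best 3: 124 (B-1), 110 (B-2), 102 (A-1)
Next rejected bid: €95 (not a price — pay-as-bid).
Each winning unit pays its own bid.
Revenue = 124 + 110 + 102 = €336.

Total revenue: €336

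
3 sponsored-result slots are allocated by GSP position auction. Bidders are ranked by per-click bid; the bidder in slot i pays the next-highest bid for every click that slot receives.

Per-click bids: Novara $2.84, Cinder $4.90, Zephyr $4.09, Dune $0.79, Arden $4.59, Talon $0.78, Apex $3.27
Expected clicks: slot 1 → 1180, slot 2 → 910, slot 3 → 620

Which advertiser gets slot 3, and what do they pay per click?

Ranked by bid: $4.90 (Cinder) > $4.59 (Arden) > $4.09 (Zephyr) > $3.27 (Apex) > …
Slot 3 goes to the third-ranked bidder, Zephyr, who pays the next bid down: $3.27/click.

Zephyr; $3.27 per click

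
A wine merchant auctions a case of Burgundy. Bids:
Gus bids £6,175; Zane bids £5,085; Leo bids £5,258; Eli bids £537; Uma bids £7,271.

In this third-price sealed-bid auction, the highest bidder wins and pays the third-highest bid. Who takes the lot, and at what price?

Uma pays £5,258

Sorting bids: 7,271 (Uma) > 6,175 (Gus) > 5,258 (Leo) > 5,085 (Zane) > 537 (Eli)
Uma wins; payment is bid #3 in the ranking = £5,258.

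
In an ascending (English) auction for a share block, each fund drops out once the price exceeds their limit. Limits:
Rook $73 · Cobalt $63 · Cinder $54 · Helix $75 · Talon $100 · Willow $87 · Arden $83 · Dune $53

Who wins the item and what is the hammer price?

Limits ranked: 100 (Talon) > 87 (Willow) > 83 (Arden) > 75 (Helix) > 73 (Rook) > 63 (Cobalt) > …
Once the price passes $87, only Talon is left; the hammer falls at Willow's limit of $87.

Talon wins at $87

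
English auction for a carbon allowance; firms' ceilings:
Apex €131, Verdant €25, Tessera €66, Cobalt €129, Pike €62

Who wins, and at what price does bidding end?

Apex wins at €129

Sorting limits: 131 (Apex) > 129 (Cobalt) > 66 (Tessera) > 62 (Pike) > 25 (Verdant)
Cobalt is the last rival to drop out, at €129; Apex remains and wins at that price.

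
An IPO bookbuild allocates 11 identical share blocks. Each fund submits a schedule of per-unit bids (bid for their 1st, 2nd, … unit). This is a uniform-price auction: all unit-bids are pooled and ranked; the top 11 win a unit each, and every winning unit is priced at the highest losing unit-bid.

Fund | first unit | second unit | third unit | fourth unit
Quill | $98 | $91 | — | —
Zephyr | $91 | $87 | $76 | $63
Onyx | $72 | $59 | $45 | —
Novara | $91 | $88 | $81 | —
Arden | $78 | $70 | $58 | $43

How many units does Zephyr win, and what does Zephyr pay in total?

Pooled unit-bids ranked (top 11): 98 (Quill-1), 91 (Quill-2), 91 (Zephyr-1), 91 (Novara-1), 88 (Novara-2), 87 (Zephyr-2), 81 (Novara-3), 78 (Arden-1), 76 (Zephyr-3), 72 (Onyx-1), 70 (Arden-2)
The (k+1)-th unit-bid is $63.
Zephyr wins 3 unit(s) at $63 each.

Zephyr: 3 units, pays $189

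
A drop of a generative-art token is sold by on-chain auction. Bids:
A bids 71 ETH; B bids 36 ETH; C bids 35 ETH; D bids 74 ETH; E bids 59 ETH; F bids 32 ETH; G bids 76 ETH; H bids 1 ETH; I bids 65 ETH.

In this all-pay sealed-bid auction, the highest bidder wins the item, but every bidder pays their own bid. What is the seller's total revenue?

Rule: the highest bidder wins the item, but every bidder pays their own bid.
Sorting bids: 76 (G) > 74 (D) > 71 (A) > 65 (I) > 59 (E) > 36 (B) > …
G wins with the top bid; all bids are sunk regardless.
Every bidder forfeits their bid regardless of winning.
Revenue = 71 + 36 + 35 + 74 + 59 + 32 + 76 + 1 + 65 = 449 ETH.

Total revenue: 449 ETH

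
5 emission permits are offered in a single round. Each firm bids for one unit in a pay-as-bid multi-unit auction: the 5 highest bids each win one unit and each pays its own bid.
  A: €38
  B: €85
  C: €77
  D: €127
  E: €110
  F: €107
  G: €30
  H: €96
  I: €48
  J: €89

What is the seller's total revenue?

Bids ranked high→low: 127 (D), 110 (E), 107 (F), 96 (H), 89 (J), 85 (B), 77 (C), …
Top 5: D, E, F, H, J.
Total revenue = 127 + 110 + 107 + 96 + 89 = €529.

Total revenue: €529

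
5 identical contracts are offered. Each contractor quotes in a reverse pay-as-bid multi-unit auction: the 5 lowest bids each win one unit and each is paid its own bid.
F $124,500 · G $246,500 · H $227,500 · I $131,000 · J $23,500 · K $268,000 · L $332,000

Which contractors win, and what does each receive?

J $23,500, F $124,500, I $131,000, H $227,500, G $246,500

Bids ranked low→high: 23,500 (J), 124,500 (F), 131,000 (I), 227,500 (H), 246,500 (G), 268,000 (K), 332,000 (L)
Winners (5 units): J, F, I, H, G.
Each winner is paid its own bid: J $23,500, F $124,500, I $131,000, H $227,500, G $246,500.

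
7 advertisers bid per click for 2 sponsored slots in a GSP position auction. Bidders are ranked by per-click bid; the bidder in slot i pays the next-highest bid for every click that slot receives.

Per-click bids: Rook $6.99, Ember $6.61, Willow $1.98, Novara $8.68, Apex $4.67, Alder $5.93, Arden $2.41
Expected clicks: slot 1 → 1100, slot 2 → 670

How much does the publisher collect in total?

Total revenue: $12117.70

Per-click bids in order: $8.68 (Novara) > $6.99 (Rook) > $6.61 (Ember) > …
Slot 1: Novara pays $6.99 × 1100 = $7689.00
Slot 2: Rook pays $6.61 × 670 = $4428.70
Total = $12117.70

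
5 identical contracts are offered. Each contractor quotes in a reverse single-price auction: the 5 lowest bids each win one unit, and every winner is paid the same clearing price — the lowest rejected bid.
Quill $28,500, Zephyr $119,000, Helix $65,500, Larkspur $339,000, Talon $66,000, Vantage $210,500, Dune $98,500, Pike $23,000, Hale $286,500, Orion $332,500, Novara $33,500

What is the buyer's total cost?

Total cost: $492,500

Sorting: 23,000 (Pike), 28,500 (Quill), 33,500 (Novara), 65,500 (Helix), 66,000 (Talon), 98,500 (Dune), 119,000 (Zephyr), …
Winners (5 units): Pike, Quill, Novara, Helix, Talon.
Clearing price = lowest rejected bid = $98,500.
Total cost = 5 × $98,500 = $492,500.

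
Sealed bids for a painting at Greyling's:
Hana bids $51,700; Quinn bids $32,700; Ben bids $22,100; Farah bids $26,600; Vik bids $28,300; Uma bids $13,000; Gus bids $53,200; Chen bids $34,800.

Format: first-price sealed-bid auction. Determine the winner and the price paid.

First-price sealed-bid auction: the highest bidder wins and pays their own bid.
Sorting bids: 53,200 (Gus) > 51,700 (Hana) > 34,800 (Chen) > 32,700 (Quinn) > 28,300 (Vik) > 26,600 (Farah) > …
Gus is highest → pays own bid, $53,200.

Gus pays $53,200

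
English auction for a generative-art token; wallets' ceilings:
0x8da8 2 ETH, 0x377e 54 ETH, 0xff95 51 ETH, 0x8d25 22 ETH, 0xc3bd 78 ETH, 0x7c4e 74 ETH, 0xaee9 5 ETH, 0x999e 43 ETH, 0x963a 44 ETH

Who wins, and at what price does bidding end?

Open ascending-bid auction: the price rises until one bidder remains; the winner pays the price at which the last rival dropped out.
Limits in order: 78 (0xc3bd) > 74 (0x7c4e) > 54 (0x377e) > 51 (0xff95) > 44 (0x963a) > 43 (0x999e) > …
Bidding ends when 0x7c4e exits at 74 ETH; 0xc3bd takes it.

0xc3bd wins at 74 ETH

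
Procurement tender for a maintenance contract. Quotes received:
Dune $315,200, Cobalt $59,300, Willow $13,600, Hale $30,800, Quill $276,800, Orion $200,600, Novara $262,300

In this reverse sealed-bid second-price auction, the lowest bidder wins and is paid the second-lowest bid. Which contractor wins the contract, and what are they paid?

Willow is paid $30,800

Reverse sealed-bid second-price auction: the lowest bidder wins and is paid the second-lowest bid.
Bids in order: 13,600 (Willow) < 30,800 (Hale) < 59,300 (Cobalt) < 200,600 (Orion) < 262,300 (Novara) < 276,800 (Quill) < …
Second-price: Willow is paid Hale's bid of $30,800.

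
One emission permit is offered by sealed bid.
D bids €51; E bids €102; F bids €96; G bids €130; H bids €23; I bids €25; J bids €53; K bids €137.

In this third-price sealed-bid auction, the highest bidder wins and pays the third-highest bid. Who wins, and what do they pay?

K pays €102

Bids ranked: 137 (K) > 130 (G) > 102 (E) > 96 (F) > 53 (J) > 51 (D) > …
K wins; payment is bid #3 in the ranking = €102.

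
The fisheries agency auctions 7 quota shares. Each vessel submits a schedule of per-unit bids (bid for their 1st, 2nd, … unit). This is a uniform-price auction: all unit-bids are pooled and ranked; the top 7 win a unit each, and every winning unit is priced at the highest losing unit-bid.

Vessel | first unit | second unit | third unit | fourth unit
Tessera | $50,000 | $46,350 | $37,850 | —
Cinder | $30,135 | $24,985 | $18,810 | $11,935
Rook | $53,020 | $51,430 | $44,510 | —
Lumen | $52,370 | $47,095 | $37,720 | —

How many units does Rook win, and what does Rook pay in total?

All unit-bids, highest first — top 7: 53,020 (Rook-1), 52,370 (Lumen-1), 51,430 (Rook-2), 50,000 (Tessera-1), 47,095 (Lumen-2), 46,350 (Tessera-2), 44,510 (Rook-3)
The (k+1)-th unit-bid is $37,850.
Rook wins 3 unit(s) at $37,850 each.

Rook: 3 units, pays $113,550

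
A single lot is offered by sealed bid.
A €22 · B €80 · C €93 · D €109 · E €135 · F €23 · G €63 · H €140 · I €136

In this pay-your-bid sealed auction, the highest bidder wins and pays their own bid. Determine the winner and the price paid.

H pays €140

Bids ranked: 140 (H) > 136 (I) > 135 (E) > 109 (D) > 93 (C) > 80 (B) > …
First-price: H pays what they bid, €140.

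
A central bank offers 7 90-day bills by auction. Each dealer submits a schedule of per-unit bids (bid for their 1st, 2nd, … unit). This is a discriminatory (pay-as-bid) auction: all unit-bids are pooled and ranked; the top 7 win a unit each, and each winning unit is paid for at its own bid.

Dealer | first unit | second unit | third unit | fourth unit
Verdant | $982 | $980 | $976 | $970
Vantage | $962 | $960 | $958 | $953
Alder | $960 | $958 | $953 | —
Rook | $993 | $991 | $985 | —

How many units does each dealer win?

Rook 3, Verdant 4

Pooled unit-bids ranked (top 7): 993 (Rook-1), 991 (Rook-2), 985 (Rook-3), 982 (Verdant-1), 980 (Verdant-2), 976 (Verdant-3), 970 (Verdant-4)
Next rejected bid: $962 (not a price — pay-as-bid).
Allocation: Rook 3, Verdant 4.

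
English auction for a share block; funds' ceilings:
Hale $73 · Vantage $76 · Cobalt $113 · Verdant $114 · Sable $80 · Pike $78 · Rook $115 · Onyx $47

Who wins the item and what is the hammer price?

Limits in order: 115 (Rook) > 114 (Verdant) > 113 (Cobalt) > 80 (Sable) > 78 (Pike) > 76 (Vantage) > …
Once the price passes $114, only Rook is left; the hammer falls at Verdant's limit of $114.

Rook wins at $114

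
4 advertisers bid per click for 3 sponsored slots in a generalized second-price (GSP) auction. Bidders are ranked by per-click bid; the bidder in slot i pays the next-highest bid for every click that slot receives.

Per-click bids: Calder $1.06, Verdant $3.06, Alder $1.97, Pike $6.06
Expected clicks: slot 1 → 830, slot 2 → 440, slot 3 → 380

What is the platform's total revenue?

Sorting advertisers: $6.06 (Pike) > $3.06 (Verdant) > $1.97 (Alder) > $1.06 (Calder)
Slot 1: Pike pays $3.06 × 830 = $2539.80
Slot 2: Verdant pays $1.97 × 440 = $866.80
Slot 3: Alder pays $1.06 × 380 = $402.80
Total = $3809.40

Total revenue: $3809.40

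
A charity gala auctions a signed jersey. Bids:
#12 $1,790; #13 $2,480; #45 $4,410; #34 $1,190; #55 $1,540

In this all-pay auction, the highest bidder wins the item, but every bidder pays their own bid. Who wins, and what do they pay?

All-pay auction: the highest bidder wins the item, but every bidder pays their own bid.
Bids in order: 4,410 (#45) > 2,480 (#13) > 1,790 (#12) > 1,540 (#55) > 1,190 (#34)
#45 wins with the top bid; all bids are sunk regardless.

#45 pays $4,410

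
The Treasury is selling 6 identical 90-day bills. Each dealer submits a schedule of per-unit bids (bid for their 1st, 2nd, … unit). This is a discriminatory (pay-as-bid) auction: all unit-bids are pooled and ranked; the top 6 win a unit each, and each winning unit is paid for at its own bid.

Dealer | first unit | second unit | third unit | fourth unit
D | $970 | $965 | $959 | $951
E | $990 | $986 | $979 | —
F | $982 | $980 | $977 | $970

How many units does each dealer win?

E 3, F 3

All unit-bids, highest first — top 6: 990 (E-1), 986 (E-2), 982 (F-1), 980 (F-2), 979 (E-3), 977 (F-3)
Next rejected bid: $970 (not a price — pay-as-bid).
Allocation: E 3, F 3.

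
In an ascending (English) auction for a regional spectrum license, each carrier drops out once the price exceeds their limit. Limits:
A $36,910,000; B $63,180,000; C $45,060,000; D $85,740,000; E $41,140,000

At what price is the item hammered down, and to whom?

Ascending (English) auction: the price rises until one bidder remains; the winner pays the price at which the last rival dropped out.
Limits ranked: 85,740,000 (D) > 63,180,000 (B) > 45,060,000 (C) > 41,140,000 (E) > 36,910,000 (A)
B is the last rival to drop out, at $63,180,000; D remains and wins at that price.

D wins at $63,180,000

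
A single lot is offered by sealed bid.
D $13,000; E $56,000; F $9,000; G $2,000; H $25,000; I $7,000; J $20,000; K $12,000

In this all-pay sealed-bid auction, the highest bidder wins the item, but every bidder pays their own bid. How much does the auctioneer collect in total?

Total revenue: $144,000

Bids in order: 56,000 (E) > 25,000 (H) > 20,000 (J) > 13,000 (D) > 12,000 (K) > 9,000 (F) > …
E wins with the top bid; all bids are sunk regardless.
Every bidder forfeits their bid regardless of winning.
Revenue = 13,000 + 56,000 + 9,000 + 2,000 + 25,000 + 7,000 + 20,000 + 12,000 = $144,000.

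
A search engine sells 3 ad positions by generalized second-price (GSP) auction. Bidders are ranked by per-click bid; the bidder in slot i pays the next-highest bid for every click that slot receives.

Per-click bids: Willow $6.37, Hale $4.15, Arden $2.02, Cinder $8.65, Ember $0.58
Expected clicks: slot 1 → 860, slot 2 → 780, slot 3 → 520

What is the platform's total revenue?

Sorting advertisers: $8.65 (Cinder) > $6.37 (Willow) > $4.15 (Hale) > $2.02 (Arden) > …
Slot 1: Cinder pays $6.37 × 860 = $5478.20
Slot 2: Willow pays $4.15 × 780 = $3237.00
Slot 3: Hale pays $2.02 × 520 = $1050.40
Total = $9765.60

Total revenue: $9765.60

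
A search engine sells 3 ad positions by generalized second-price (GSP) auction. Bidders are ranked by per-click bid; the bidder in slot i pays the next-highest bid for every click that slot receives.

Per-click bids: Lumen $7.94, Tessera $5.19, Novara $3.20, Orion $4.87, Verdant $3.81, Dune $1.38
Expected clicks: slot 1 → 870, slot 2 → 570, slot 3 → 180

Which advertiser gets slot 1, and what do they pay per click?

Lumen; $5.19 per click

Sorting advertisers: $7.94 (Lumen) > $5.19 (Tessera) > $4.87 (Orion) > $3.81 (Verdant) > …
Slot 1 goes to the first-ranked bidder, Lumen, who pays the next bid down: $5.19/click.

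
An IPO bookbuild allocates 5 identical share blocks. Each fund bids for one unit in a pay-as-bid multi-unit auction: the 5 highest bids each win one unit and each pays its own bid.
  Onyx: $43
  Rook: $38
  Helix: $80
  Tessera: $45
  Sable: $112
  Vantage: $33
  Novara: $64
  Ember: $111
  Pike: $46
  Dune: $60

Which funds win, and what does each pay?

Sable $112, Ember $111, Helix $80, Novara $64, Dune $60

Sorting: 112 (Sable), 111 (Ember), 80 (Helix), 64 (Novara), 60 (Dune), 46 (Pike), 45 (Tessera), …
Winners (5 units): Sable, Ember, Helix, Novara, Dune.
Each winner pays its own bid: Sable $112, Ember $111, Helix $80, Novara $64, Dune $60.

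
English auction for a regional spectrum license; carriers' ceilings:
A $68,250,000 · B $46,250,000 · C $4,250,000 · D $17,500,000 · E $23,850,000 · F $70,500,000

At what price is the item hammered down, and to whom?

F wins at $68,250,000

Sorting limits: 70,500,000 (F) > 68,250,000 (A) > 46,250,000 (B) > 23,850,000 (E) > 17,500,000 (D) > 4,250,000 (C)
A is the last rival to drop out, at $68,250,000; F remains and wins at that price.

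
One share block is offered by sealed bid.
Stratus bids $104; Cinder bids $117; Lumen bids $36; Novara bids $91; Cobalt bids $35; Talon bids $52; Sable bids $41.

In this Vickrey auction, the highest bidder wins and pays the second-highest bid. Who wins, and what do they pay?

Cinder pays $104

Bids in order: 117 (Cinder) > 104 (Stratus) > 91 (Novara) > 52 (Talon) > 41 (Sable) > 36 (Lumen) > …
Second-price: Cinder pays Stratus's bid of $104.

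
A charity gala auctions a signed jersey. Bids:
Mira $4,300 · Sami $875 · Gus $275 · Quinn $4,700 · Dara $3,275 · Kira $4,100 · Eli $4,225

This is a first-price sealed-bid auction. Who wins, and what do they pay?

Quinn pays $4,700

Bids ranked: 4,700 (Quinn) > 4,300 (Mira) > 4,225 (Eli) > 4,100 (Kira) > 3,275 (Dara) > 875 (Sami) > …
Quinn is highest → pays own bid, $4,700.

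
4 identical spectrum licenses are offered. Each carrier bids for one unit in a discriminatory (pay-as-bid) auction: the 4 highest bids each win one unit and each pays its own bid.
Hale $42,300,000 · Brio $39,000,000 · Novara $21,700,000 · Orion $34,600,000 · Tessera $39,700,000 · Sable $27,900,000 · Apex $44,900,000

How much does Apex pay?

Ordering the bids: 44,900,000 (Apex), 42,300,000 (Hale), 39,700,000 (Tessera), 39,000,000 (Brio), 34,600,000 (Orion), 27,900,000 (Sable), …
Top 4: Apex, Hale, Tessera, Brio.
Apex wins → own bid $44,900,000.

Apex pays $44,900,000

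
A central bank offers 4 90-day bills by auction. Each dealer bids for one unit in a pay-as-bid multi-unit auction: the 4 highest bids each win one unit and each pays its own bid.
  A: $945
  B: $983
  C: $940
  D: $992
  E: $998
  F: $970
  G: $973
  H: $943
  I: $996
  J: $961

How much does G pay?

Sorting: 998 (E), 996 (I), 992 (D), 983 (B), 973 (G), 970 (F), …
Winners (4 units): E, I, D, B.
G does not win → $0.

G pays $0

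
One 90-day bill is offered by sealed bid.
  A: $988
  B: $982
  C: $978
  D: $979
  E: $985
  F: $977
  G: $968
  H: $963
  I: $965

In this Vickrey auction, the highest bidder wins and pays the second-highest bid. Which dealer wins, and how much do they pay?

A pays $985

Rule: the highest bidder wins and pays the second-highest bid.
Bids ranked: 988 (A) > 985 (E) > 982 (B) > 979 (D) > 978 (C) > 977 (F) > …
A is highest; pays the second-highest bid, $985.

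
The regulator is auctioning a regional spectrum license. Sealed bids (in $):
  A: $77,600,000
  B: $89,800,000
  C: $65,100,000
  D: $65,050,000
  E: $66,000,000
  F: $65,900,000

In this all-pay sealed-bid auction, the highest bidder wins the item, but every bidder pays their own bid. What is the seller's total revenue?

Bids in order: 89,800,000 (B) > 77,600,000 (A) > 66,000,000 (E) > 65,900,000 (F) > 65,100,000 (C) > 65,050,000 (D)
B wins with the top bid; all bids are sunk regardless.
Every bidder forfeits their bid regardless of winning.
Revenue = 77,600,000 + 89,800,000 + 65,100,000 + 65,050,000 + 66,000,000 + 65,900,000 = $429,450,000.

Total revenue: $429,450,000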